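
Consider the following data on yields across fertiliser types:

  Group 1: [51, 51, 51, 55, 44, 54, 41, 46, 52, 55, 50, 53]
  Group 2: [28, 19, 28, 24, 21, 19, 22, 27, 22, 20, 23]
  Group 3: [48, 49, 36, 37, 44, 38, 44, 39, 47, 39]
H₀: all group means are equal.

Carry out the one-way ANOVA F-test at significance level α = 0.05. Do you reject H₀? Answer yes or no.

reject H₀: yes

Group means [50.25, 23.00, 42.10], grand mean 38.697
SSB = Σnᵢ(x̄ᵢ−x̄)² = 4427.820; SSW = ΣΣ(x−x̄ᵢ)² = 541.150
MSB = 4427.820/2 = 2213.9098; MSW = 541.150/30 = 18.0383
F = MSB/MSW = 122.7336
df = (2, 30)
p-value (upper-tail) = 0.00000
At α=0.05: p < α → reject H₀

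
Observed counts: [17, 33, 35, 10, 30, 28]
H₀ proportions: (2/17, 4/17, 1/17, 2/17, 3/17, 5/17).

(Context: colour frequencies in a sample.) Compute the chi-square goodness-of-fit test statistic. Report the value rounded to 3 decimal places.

n = 153; E_i = n·p_i = [18.00, 36.00, 9.00, 18.00, 27.00, 45.00]
χ² = (17−18.00)²/18.00 + (33−36.00)²/36.00 + (35−9.00)²/9.00 + (10−18.00)²/18.00 + (30−27.00)²/27.00 + (28−45.00)²/45.00 = 85.7278
df = 5

test statistic = 85.728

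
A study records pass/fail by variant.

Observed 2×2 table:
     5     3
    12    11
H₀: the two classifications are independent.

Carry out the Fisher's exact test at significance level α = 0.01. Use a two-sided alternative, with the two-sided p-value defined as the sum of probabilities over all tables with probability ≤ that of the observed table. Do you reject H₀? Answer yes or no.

Margins: r₁=8, r₂=23, c₁=17, c₂=14, n=31
p_obs = C(8,5)·C(23,12)/C(31,17); sum pmf over tables with pmf ≤ p_obs
p-value (two-sided) = 0.69800
At α=0.01: p ≥ α → fail to reject H₀

reject H₀: no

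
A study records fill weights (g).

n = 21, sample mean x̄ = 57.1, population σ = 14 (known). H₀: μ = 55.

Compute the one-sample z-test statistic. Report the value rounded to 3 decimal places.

SE = σ/√n = 14/√21 = 3.0551
z = (x̄−μ₀)/SE = (57.1−55)/3.0551 = 0.6874

test statistic = 0.687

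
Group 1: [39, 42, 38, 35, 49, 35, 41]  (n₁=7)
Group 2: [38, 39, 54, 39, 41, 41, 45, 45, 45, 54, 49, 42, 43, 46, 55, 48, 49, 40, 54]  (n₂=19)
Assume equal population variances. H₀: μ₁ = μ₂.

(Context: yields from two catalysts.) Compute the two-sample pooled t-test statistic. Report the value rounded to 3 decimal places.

test statistic = -2.402

x̄₁=39.857, s₁=4.845, n₁=7
x̄₂=45.632, s₂=5.620, n₂=19
s_p² = [6·4.845² + 18·5.620²]/24 = 29.5533
SE = √(s_p²·(1/7+1/19)) = 2.4036
t = (39.857−45.632)/2.4036 = -2.4024
df = 24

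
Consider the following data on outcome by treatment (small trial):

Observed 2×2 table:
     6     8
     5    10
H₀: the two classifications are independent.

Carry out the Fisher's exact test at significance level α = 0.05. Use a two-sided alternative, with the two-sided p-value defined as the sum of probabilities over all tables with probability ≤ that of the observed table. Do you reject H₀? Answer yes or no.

reject H₀: no

Margins: r₁=14, r₂=15, c₁=11, c₂=18, n=29
p_obs = C(14,6)·C(15,5)/C(29,11); sum pmf over tables with pmf ≤ p_obs
p-value (two-sided) = 0.71038
At α=0.05: p ≥ α → fail to reject H₀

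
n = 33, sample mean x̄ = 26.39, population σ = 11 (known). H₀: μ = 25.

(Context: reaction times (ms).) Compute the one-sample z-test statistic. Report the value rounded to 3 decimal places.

SE = σ/√n = 11/√33 = 1.9149
z = (x̄−μ₀)/SE = (26.39−25)/1.9149 = 0.7259

test statistic = 0.726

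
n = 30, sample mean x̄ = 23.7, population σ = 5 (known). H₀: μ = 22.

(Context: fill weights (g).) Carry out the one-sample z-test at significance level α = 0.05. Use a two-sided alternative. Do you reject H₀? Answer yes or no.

reject H₀: no

SE = σ/√n = 5/√30 = 0.9129
z = (x̄−μ₀)/SE = (23.7−22)/0.9129 = 1.8623
p-value (two-sided) = 0.06257
At α=0.05: p ≥ α → fail to reject H₀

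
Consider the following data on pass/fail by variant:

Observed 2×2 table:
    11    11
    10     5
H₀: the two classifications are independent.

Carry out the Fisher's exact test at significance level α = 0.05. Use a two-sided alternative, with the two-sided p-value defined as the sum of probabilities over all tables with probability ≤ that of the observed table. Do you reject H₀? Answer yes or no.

reject H₀: no

Margins: r₁=22, r₂=15, c₁=21, c₂=16, n=37
p_obs = C(22,11)·C(15,10)/C(37,21); sum pmf over tables with pmf ≤ p_obs
p-value (two-sided) = 0.50004
At α=0.05: p ≥ α → fail to reject H₀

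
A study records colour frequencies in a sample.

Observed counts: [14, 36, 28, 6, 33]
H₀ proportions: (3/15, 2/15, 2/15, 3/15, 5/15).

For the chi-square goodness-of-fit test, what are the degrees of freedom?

df = k − 1 = 5 − 1 = 4

degrees of freedom = 4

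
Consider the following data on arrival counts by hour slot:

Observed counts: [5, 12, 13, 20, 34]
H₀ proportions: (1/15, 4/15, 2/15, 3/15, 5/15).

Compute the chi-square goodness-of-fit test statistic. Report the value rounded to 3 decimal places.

n = 84; E_i = n·p_i = [5.60, 22.40, 11.20, 16.80, 28.00]
χ² = (5−5.60)²/5.60 + (12−22.40)²/22.40 + (13−11.20)²/11.20 + (20−16.80)²/16.80 + (34−28.00)²/28.00 = 7.0774
df = 4

test statistic = 7.077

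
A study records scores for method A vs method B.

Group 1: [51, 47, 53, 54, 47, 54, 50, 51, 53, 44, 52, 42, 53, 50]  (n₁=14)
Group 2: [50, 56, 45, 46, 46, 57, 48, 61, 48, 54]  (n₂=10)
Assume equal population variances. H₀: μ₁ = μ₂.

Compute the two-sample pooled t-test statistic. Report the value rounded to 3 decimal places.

x̄₁=50.071, s₁=3.751, n₁=14
x̄₂=51.100, s₂=5.527, n₂=10
s_p² = [13·3.751² + 9·5.527²]/22 = 20.8104
SE = √(s_p²·(1/14+1/10)) = 1.8888
t = (50.071−51.100)/1.8888 = -0.5446
df = 22

test statistic = -0.545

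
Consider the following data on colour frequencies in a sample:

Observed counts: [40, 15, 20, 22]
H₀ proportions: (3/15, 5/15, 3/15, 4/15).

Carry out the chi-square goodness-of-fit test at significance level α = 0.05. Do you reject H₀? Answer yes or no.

reject H₀: yes

n = 97; E_i = n·p_i = [19.40, 32.33, 19.40, 25.87]
χ² = (40−19.40)²/19.40 + (15−32.33)²/32.33 + (20−19.40)²/19.40 + (22−25.87)²/25.87 = 31.7629
df = 3
p-value (upper-tail) = 0.00000
At α=0.05: p < α → reject H₀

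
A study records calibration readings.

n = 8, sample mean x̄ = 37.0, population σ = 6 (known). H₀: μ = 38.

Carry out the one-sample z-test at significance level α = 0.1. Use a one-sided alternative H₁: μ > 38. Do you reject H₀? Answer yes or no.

SE = σ/√n = 6/√8 = 2.1213
z = (x̄−μ₀)/SE = (37.0−38)/2.1213 = -0.4714
p-value (one-sided, H₁ greater) = 0.68132
At α=0.1: p ≥ α → fail to reject H₀

reject H₀: no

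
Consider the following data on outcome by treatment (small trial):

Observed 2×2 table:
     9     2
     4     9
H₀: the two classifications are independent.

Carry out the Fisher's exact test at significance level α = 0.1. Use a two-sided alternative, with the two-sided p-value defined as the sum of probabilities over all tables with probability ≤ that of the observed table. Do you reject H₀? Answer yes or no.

reject H₀: yes

Margins: r₁=11, r₂=13, c₁=13, c₂=11, n=24
p_obs = C(11,9)·C(13,4)/C(24,13); sum pmf over tables with pmf ≤ p_obs
p-value (two-sided) = 0.01882
At α=0.1: p < α → reject H₀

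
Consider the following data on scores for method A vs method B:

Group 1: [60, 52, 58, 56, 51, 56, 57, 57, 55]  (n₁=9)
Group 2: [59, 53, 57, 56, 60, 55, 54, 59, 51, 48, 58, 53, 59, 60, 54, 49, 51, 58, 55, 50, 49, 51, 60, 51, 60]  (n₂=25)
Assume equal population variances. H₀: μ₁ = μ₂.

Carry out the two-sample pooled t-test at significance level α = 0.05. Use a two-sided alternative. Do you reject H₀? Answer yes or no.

reject H₀: no

x̄₁=55.778, s₁=2.819, n₁=9
x̄₂=54.800, s₂=4.031, n₂=25
s_p² = [8·2.819² + 24·4.031²]/32 = 14.1736
SE = √(s_p²·(1/9+1/25)) = 1.4635
t = (55.778−54.800)/1.4635 = 0.6681
df = 32
p-value (two-sided) = 0.50885
At α=0.05: p ≥ α → fail to reject H₀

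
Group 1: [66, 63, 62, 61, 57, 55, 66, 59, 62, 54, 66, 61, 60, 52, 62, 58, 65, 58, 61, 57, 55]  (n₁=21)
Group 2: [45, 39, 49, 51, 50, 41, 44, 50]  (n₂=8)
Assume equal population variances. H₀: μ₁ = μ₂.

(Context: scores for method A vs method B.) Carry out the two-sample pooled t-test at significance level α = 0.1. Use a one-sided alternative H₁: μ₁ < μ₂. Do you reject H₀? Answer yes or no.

reject H₀: no

x̄₁=60.000, s₁=4.087, n₁=21
x̄₂=46.125, s₂=4.549, n₂=8
s_p² = [20·4.087² + 7·4.549²]/27 = 17.7361
SE = √(s_p²·(1/21+1/8)) = 1.7497
t = (60.000−46.125)/1.7497 = 7.9297
df = 27
p-value (one-sided, H₁ less) = 1.00000
At α=0.1: p ≥ α → fail to reject H₀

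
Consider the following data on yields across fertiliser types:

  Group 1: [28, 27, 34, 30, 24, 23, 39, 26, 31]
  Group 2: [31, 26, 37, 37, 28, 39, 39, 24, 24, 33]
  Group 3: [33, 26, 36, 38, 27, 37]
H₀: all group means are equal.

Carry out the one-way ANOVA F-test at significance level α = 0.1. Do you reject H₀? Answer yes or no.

Group means [29.11, 31.80, 32.83], grand mean 31.080
SSB = Σnᵢ(x̄ᵢ−x̄)² = 58.518; SSW = ΣΣ(x−x̄ᵢ)² = 669.322
MSB = 58.518/2 = 29.2589; MSW = 669.322/22 = 30.4237
F = MSB/MSW = 0.9617
df = (2, 22)
p-value (upper-tail) = 0.39773
At α=0.1: p ≥ α → fail to reject H₀

reject H₀: no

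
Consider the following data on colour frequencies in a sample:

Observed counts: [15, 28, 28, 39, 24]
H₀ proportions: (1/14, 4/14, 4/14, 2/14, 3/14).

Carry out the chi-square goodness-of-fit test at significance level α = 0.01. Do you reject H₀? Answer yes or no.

n = 134; E_i = n·p_i = [9.57, 38.29, 38.29, 19.14, 28.71]
χ² = (15−9.57)²/9.57 + (28−38.29)²/38.29 + (28−38.29)²/38.29 + (39−19.14)²/19.14 + (24−28.71)²/28.71 = 29.9776
df = 4
p-value (upper-tail) = 0.00000
At α=0.01: p < α → reject H₀

reject H₀: yes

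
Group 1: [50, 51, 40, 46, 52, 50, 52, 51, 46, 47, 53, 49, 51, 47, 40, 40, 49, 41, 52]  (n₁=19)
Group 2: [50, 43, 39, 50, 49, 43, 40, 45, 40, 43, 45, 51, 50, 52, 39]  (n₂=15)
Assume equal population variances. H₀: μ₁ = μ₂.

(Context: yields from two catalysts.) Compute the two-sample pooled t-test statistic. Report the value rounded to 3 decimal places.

test statistic = 1.565

x̄₁=47.737, s₁=4.470, n₁=19
x̄₂=45.267, s₂=4.698, n₂=15
s_p² = [18·4.470² + 14·4.698²]/32 = 20.8943
SE = √(s_p²·(1/19+1/15)) = 1.5788
t = (47.737−45.267)/1.5788 = 1.5646
df = 32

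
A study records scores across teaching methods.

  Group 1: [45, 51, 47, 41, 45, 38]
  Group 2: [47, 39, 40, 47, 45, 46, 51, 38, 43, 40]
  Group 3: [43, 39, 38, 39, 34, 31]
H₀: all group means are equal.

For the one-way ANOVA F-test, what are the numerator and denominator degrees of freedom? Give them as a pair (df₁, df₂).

k = 3 groups, N = 22 total
df = (k−1, N−k) = (3−1, 22−3) = (2, 19)

degrees of freedom = [2, 19]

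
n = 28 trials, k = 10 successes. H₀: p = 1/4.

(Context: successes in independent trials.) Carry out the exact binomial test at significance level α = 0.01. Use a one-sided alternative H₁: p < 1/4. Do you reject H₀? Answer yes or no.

Exact binomial: n=28, k=10, p₀=1/4=0.2500
P(X≤10) from Σ C(n,i)·p₀^i·(1−p₀)^(n−i)
p-value (one-sided, H₁ less) = 0.93210
At α=0.01: p ≥ α → fail to reject H₀

reject H₀: no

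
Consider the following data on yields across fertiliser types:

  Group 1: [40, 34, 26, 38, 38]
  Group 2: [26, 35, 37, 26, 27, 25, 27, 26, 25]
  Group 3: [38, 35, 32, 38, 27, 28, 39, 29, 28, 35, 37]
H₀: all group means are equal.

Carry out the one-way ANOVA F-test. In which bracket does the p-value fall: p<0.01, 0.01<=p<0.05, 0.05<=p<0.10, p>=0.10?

Group means [35.20, 28.22, 33.27], grand mean 31.840
SSB = Σnᵢ(x̄ᵢ−x̄)² = 196.823; SSW = ΣΣ(x−x̄ᵢ)² = 498.537
MSB = 196.823/2 = 98.4113; MSW = 498.537/22 = 22.6608
F = MSB/MSW = 4.3428
df = (2, 22)
p-value (upper-tail) = 0.02573
→ bracket: 0.01<=p<0.05

p-value bracket: 0.01<=p<0.05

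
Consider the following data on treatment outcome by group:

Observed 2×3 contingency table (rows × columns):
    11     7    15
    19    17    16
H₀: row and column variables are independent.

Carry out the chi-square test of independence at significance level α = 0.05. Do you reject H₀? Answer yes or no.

reject H₀: no

Row totals [33, 52], col totals [30, 24, 31], n=85
χ² = (11−11.65)²/11.65 + (7−9.32)²/9.32 + (15−12.04)²/12.04 + (19−18.35)²/18.35 + (17−14.68)²/14.68 + (16−18.96)²/18.96 = 2.1949
df = 2
p-value (upper-tail) = 0.33373
At α=0.05: p ≥ α → fail to reject H₀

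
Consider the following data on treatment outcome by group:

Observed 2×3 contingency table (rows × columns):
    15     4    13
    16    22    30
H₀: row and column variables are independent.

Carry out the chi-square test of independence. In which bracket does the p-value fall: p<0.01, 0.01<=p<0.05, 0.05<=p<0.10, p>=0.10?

p-value bracket: 0.01<=p<0.05

Row totals [32, 68], col totals [31, 26, 43], n=100
χ² = (15−9.92)²/9.92 + (4−8.32)²/8.32 + (13−13.76)²/13.76 + (16−21.08)²/21.08 + (22−17.68)²/17.68 + (30−29.24)²/29.24 = 7.1860
df = 2
p-value (upper-tail) = 0.02752
→ bracket: 0.01<=p<0.05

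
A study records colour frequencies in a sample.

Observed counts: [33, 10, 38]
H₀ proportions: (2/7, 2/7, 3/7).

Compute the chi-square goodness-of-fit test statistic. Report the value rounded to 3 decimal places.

test statistic = 11.973

n = 81; E_i = n·p_i = [23.14, 23.14, 34.71]
χ² = (33−23.14)²/23.14 + (10−23.14)²/23.14 + (38−34.71)²/34.71 = 11.9733
df = 2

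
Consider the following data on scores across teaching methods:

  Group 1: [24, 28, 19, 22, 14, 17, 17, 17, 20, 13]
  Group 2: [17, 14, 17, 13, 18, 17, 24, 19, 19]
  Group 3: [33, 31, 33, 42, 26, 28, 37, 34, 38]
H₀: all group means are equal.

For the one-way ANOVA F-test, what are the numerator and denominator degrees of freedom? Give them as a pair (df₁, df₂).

k = 3 groups, N = 28 total
df = (k−1, N−k) = (3−1, 28−3) = (2, 25)

degrees of freedom = [2, 25]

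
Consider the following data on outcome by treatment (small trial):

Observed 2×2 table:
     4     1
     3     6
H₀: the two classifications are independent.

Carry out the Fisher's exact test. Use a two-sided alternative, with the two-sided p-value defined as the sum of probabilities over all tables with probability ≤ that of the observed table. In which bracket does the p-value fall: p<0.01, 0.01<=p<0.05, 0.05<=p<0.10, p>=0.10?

Margins: r₁=5, r₂=9, c₁=7, c₂=7, n=14
p_obs = C(5,4)·C(9,3)/C(14,7); sum pmf over tables with pmf ≤ p_obs
p-value (two-sided) = 0.26573
→ bracket: p>=0.10

p-value bracket: p>=0.10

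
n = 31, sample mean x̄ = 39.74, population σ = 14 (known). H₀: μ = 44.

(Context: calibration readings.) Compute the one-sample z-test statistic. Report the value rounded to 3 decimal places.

test statistic = -1.694

SE = σ/√n = 14/√31 = 2.5145
z = (x̄−μ₀)/SE = (39.74−44)/2.5145 = -1.6942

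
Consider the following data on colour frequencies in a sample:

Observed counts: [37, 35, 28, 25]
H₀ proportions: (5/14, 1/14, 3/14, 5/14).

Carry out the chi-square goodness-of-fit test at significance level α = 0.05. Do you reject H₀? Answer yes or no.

reject H₀: yes

n = 125; E_i = n·p_i = [44.64, 8.93, 26.79, 44.64]
χ² = (37−44.64)²/44.64 + (35−8.93)²/8.93 + (28−26.79)²/26.79 + (25−44.64)²/44.64 = 86.1349
df = 3
p-value (upper-tail) = 0.00000
At α=0.05: p < α → reject H₀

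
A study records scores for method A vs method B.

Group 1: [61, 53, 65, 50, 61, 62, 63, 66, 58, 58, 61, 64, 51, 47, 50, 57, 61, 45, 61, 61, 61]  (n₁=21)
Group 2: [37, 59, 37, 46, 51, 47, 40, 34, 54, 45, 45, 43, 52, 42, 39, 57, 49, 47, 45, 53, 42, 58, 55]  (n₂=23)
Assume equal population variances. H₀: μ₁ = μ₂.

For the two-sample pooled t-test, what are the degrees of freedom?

df = n₁ + n₂ − 2 = 21 + 23 − 2 = 42

degrees of freedom = 42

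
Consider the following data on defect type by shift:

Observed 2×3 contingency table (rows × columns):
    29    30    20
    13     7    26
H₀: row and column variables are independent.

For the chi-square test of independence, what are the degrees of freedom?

degrees of freedom = 2

df = (r−1)(c−1) = (2−1)·(3−1) = 2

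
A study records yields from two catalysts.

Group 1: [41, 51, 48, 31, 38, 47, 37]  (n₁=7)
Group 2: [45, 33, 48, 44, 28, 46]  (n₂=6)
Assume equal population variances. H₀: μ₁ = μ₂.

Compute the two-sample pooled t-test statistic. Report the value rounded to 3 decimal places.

test statistic = 0.281

x̄₁=41.857, s₁=7.128, n₁=7
x̄₂=40.667, s₂=8.140, n₂=6
s_p² = [6·7.128² + 5·8.140²]/11 = 57.8355
SE = √(s_p²·(1/7+1/6)) = 4.2310
t = (41.857−40.667)/4.2310 = 0.2814
df = 11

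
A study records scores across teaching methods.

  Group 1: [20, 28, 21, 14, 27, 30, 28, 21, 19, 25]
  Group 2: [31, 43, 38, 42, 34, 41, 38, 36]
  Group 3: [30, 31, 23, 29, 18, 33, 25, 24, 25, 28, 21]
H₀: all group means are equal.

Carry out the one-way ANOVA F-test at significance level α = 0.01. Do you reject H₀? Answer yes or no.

reject H₀: yes

Group means [23.30, 37.88, 26.09], grand mean 28.379
SSB = Σnᵢ(x̄ᵢ−x̄)² = 1036.943; SSW = ΣΣ(x−x̄ᵢ)² = 557.884
MSB = 1036.943/2 = 518.4717; MSW = 557.884/26 = 21.4571
F = MSB/MSW = 24.1632
df = (2, 26)
p-value (upper-tail) = 0.00000
At α=0.01: p < α → reject H₀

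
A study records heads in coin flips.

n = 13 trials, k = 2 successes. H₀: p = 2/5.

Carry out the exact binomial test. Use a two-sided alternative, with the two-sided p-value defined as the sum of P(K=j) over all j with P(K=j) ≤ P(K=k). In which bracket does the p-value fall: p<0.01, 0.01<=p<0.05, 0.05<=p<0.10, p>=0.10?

p-value bracket: 0.05<=p<0.10

Exact binomial: n=13, k=2, p₀=2/5=0.4000
P(X=j) = C(n,j)·p₀^j·(1−p₀)^(n−j); p = Σ P(X=j) over j with P(X=j) ≤ P(X=2)
p-value (two-sided) = 0.08999
→ bracket: 0.05<=p<0.10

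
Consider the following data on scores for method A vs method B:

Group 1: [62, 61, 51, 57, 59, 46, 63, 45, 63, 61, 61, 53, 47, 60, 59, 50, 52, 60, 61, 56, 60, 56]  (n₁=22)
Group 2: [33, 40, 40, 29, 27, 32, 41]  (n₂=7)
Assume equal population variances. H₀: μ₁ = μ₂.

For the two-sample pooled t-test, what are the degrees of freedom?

df = n₁ + n₂ − 2 = 22 + 7 − 2 = 27

degrees of freedom = 27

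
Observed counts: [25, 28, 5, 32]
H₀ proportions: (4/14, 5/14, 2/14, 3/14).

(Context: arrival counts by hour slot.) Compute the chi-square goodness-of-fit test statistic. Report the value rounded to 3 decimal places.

test statistic = 13.737

n = 90; E_i = n·p_i = [25.71, 32.14, 12.86, 19.29]
χ² = (25−25.71)²/25.71 + (28−32.14)²/32.14 + (5−12.86)²/12.86 + (32−19.29)²/19.29 = 13.7374
df = 3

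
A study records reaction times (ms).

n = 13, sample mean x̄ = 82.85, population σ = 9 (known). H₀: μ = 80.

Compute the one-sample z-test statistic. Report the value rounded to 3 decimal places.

SE = σ/√n = 9/√13 = 2.4962
z = (x̄−μ₀)/SE = (82.85−80)/2.4962 = 1.1418

test statistic = 1.142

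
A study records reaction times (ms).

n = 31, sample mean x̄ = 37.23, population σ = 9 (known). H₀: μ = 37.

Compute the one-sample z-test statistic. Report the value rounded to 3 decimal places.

SE = σ/√n = 9/√31 = 1.6164
z = (x̄−μ₀)/SE = (37.23−37)/1.6164 = 0.1423

test statistic = 0.142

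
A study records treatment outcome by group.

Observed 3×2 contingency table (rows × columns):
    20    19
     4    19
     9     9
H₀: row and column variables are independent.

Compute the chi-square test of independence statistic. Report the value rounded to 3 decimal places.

Row totals [39, 23, 18], col totals [33, 47], n=80
χ² = (20−16.09)²/16.09 + (19−22.91)²/22.91 + (4−9.49)²/9.49 + (19−13.51)²/13.51 + (9−7.42)²/7.42 + (9−10.57)²/10.57 = 7.5907
df = 2

test statistic = 7.591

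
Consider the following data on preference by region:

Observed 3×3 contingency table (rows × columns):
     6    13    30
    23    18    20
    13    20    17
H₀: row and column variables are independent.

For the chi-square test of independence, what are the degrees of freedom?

degrees of freedom = 4

df = (r−1)(c−1) = (3−1)·(3−1) = 4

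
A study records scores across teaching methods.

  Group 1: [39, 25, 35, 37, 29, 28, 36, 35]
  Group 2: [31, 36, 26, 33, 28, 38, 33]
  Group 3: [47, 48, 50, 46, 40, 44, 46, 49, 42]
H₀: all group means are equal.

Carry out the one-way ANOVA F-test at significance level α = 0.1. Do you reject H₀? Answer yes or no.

reject H₀: yes

Group means [33.00, 32.14, 45.78], grand mean 37.542
SSB = Σnᵢ(x̄ᵢ−x̄)² = 979.546; SSW = ΣΣ(x−x̄ᵢ)² = 366.413
MSB = 979.546/2 = 489.7728; MSW = 366.413/21 = 17.4482
F = MSB/MSW = 28.0701
df = (2, 21)
p-value (upper-tail) = 0.00000
At α=0.1: p < α → reject H₀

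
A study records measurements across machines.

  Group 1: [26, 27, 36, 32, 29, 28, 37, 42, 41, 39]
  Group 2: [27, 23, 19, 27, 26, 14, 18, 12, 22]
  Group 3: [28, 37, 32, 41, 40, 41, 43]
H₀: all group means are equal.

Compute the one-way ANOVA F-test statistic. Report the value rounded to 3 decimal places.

test statistic = 19.328

Group means [33.70, 20.89, 37.43], grand mean 30.269
SSB = Σnᵢ(x̄ᵢ−x̄)² = 1268.412; SSW = ΣΣ(x−x̄ᵢ)² = 754.703
MSB = 1268.412/2 = 634.2061; MSW = 754.703/23 = 32.8132
F = MSB/MSW = 19.3278
df = (2, 23)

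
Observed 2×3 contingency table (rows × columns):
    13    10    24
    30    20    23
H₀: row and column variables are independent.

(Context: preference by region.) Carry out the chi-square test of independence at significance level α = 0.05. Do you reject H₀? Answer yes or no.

Row totals [47, 73], col totals [43, 30, 47], n=120
χ² = (13−16.84)²/16.84 + (10−11.75)²/11.75 + (24−18.41)²/18.41 + (30−26.16)²/26.16 + (20−18.25)²/18.25 + (23−28.59)²/28.59 = 4.6610
df = 2
p-value (upper-tail) = 0.09725
At α=0.05: p ≥ α → fail to reject H₀

reject H₀: no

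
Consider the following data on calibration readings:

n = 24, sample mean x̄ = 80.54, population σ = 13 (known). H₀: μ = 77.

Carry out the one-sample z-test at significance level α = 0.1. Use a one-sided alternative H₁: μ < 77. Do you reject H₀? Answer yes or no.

reject H₀: no

SE = σ/√n = 13/√24 = 2.6536
z = (x̄−μ₀)/SE = (80.54−77)/2.6536 = 1.3340
p-value (one-sided, H₁ less) = 0.90890
At α=0.1: p ≥ α → fail to reject H₀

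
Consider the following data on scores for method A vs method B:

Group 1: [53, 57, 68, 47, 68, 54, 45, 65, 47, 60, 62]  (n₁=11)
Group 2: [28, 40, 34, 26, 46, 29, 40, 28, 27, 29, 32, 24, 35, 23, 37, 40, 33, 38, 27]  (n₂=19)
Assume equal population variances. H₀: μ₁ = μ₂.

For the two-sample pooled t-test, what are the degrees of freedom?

degrees of freedom = 28

df = n₁ + n₂ − 2 = 11 + 19 − 2 = 28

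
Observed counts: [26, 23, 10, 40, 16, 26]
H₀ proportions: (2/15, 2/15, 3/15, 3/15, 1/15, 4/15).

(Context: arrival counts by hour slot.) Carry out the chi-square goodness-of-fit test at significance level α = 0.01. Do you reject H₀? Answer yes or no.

n = 141; E_i = n·p_i = [18.80, 18.80, 28.20, 28.20, 9.40, 37.60]
χ² = (26−18.80)²/18.80 + (23−18.80)²/18.80 + (10−28.20)²/28.20 + (40−28.20)²/28.20 + (16−9.40)²/9.40 + (26−37.60)²/37.60 = 28.5922
df = 5
p-value (upper-tail) = 0.00003
At α=0.01: p < α → reject H₀

reject H₀: yes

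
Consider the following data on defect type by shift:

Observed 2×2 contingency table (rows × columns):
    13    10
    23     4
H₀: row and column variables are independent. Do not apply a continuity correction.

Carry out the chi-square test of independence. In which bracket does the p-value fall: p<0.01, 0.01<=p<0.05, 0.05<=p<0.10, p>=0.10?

Row totals [23, 27], col totals [36, 14], n=50
χ² = (13−16.56)²/16.56 + (10−6.44)²/6.44 + (23−19.44)²/19.44 + (4−7.56)²/7.56 = 5.0616
df = 1
p-value (upper-tail) = 0.02446
→ bracket: 0.01<=p<0.05

p-value bracket: 0.01<=p<0.05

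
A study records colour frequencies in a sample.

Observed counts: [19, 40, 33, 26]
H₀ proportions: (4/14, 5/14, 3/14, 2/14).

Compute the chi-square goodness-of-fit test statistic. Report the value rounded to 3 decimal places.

test statistic = 13.843

n = 118; E_i = n·p_i = [33.71, 42.14, 25.29, 16.86]
χ² = (19−33.71)²/33.71 + (40−42.14)²/42.14 + (33−25.29)²/25.29 + (26−16.86)²/16.86 = 13.8432
df = 3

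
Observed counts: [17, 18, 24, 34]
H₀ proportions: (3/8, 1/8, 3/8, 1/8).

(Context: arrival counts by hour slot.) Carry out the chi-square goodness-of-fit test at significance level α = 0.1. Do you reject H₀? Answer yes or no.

reject H₀: yes

n = 93; E_i = n·p_i = [34.88, 11.62, 34.88, 11.62]
χ² = (17−34.88)²/34.88 + (18−11.62)²/11.62 + (24−34.88)²/34.88 + (34−11.62)²/11.62 = 59.1147
df = 3
p-value (upper-tail) = 0.00000
At α=0.1: p < α → reject H₀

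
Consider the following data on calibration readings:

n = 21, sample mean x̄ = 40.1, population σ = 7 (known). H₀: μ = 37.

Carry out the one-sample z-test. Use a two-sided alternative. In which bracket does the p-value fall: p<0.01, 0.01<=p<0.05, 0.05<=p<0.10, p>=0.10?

p-value bracket: 0.01<=p<0.05

SE = σ/√n = 7/√21 = 1.5275
z = (x̄−μ₀)/SE = (40.1−37)/1.5275 = 2.0294
p-value (two-sided) = 0.04241
→ bracket: 0.01<=p<0.05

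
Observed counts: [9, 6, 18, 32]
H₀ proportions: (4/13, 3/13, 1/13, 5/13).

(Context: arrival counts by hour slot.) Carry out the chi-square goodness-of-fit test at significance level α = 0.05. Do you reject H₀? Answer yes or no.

n = 65; E_i = n·p_i = [20.00, 15.00, 5.00, 25.00]
χ² = (9−20.00)²/20.00 + (6−15.00)²/15.00 + (18−5.00)²/5.00 + (32−25.00)²/25.00 = 47.2100
df = 3
p-value (upper-tail) = 0.00000
At α=0.05: p < α → reject H₀

reject H₀: yes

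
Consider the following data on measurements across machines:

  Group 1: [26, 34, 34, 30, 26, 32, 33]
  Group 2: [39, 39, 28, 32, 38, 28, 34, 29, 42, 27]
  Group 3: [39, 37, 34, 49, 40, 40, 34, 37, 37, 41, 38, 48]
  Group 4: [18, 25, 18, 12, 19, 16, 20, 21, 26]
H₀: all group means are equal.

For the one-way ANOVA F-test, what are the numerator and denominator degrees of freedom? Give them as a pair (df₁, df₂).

degrees of freedom = [3, 34]

k = 4 groups, N = 38 total
df = (k−1, N−k) = (4−1, 38−4) = (3, 34)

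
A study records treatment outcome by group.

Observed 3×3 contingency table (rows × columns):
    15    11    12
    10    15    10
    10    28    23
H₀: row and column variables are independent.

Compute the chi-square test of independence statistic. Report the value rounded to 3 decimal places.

Row totals [38, 35, 61], col totals [35, 54, 45], n=134
χ² = (15−9.93)²/9.93 + (11−15.31)²/15.31 + (12−12.76)²/12.76 + (10−9.14)²/9.14 + (15−14.10)²/14.10 + (10−11.75)²/11.75 + (10−15.93)²/15.93 + (28−24.58)²/24.58 + (23−20.49)²/20.49 = 7.2472
df = 4

test statistic = 7.247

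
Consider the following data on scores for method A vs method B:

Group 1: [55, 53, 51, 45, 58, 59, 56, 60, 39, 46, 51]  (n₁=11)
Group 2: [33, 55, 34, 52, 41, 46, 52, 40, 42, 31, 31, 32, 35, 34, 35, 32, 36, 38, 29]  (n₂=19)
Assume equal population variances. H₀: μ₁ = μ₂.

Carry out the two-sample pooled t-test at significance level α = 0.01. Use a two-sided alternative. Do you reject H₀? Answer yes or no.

reject H₀: yes

x̄₁=52.091, s₁=6.564, n₁=11
x̄₂=38.316, s₂=7.825, n₂=19
s_p² = [10·6.564² + 18·7.825²]/28 = 54.7505
SE = √(s_p²·(1/11+1/19)) = 2.8034
t = (52.091−38.316)/2.8034 = 4.9138
df = 28
p-value (two-sided) = 0.00004
At α=0.01: p < α → reject H₀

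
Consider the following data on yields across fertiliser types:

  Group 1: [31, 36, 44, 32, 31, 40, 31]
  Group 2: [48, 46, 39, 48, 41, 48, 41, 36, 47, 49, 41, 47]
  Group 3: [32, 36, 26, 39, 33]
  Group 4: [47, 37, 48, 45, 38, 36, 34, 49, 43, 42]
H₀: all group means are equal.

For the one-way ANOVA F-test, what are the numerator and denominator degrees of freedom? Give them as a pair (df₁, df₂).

degrees of freedom = [3, 30]

k = 4 groups, N = 34 total
df = (k−1, N−k) = (4−1, 34−4) = (3, 30)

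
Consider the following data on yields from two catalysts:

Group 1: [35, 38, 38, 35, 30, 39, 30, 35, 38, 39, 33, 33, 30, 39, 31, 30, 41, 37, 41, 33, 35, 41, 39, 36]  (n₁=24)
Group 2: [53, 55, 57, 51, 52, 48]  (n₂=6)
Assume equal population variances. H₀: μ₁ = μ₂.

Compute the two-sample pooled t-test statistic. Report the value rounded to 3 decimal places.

test statistic = -10.237

x̄₁=35.667, s₁=3.738, n₁=24
x̄₂=52.667, s₂=3.141, n₂=6
s_p² = [23·3.738² + 5·3.141²]/28 = 13.2381
SE = √(s_p²·(1/24+1/6)) = 1.6607
t = (35.667−52.667)/1.6607 = -10.2366
df = 28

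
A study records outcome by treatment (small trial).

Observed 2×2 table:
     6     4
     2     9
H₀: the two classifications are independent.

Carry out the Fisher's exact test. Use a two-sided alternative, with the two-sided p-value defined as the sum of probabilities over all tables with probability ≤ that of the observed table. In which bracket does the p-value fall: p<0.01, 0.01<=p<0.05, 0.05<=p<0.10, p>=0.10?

p-value bracket: 0.05<=p<0.10

Margins: r₁=10, r₂=11, c₁=8, c₂=13, n=21
p_obs = C(10,6)·C(11,2)/C(21,8); sum pmf over tables with pmf ≤ p_obs
p-value (two-sided) = 0.08050
→ bracket: 0.05<=p<0.10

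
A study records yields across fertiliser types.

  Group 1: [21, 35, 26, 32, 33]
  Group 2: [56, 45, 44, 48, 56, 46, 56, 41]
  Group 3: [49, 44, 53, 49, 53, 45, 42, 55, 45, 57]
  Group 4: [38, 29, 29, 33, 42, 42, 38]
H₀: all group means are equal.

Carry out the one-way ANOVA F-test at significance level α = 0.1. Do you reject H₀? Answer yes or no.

reject H₀: yes

Group means [29.40, 49.00, 49.20, 35.86], grand mean 42.733
SSB = Σnᵢ(x̄ᵢ−x̄)² = 1952.210; SSW = ΣΣ(x−x̄ᵢ)² = 819.657
MSB = 1952.210/3 = 650.7365; MSW = 819.657/26 = 31.5253
F = MSB/MSW = 20.6417
df = (3, 26)
p-value (upper-tail) = 0.00000
At α=0.1: p < α → reject H₀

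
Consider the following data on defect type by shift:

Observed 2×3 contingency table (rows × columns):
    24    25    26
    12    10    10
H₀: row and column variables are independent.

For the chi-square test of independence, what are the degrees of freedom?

degrees of freedom = 2

df = (r−1)(c−1) = (2−1)·(3−1) = 2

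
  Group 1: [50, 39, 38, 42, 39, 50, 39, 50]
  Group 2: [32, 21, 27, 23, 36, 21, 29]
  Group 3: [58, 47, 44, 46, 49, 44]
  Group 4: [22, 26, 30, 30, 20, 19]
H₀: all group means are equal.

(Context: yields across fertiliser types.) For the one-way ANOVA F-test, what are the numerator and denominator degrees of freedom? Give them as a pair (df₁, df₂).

degrees of freedom = [3, 23]

k = 4 groups, N = 27 total
df = (k−1, N−k) = (4−1, 27−4) = (3, 23)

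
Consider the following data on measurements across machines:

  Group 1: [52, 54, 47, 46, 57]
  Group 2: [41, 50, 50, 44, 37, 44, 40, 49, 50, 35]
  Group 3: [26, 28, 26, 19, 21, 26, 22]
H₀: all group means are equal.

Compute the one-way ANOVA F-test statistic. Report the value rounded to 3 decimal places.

Group means [51.20, 44.00, 24.00], grand mean 39.273
SSB = Σnᵢ(x̄ᵢ−x̄)² = 2567.564; SSW = ΣΣ(x−x̄ᵢ)² = 440.800
MSB = 2567.564/2 = 1283.7818; MSW = 440.800/19 = 23.2000
F = MSB/MSW = 55.3354
df = (2, 19)

test statistic = 55.335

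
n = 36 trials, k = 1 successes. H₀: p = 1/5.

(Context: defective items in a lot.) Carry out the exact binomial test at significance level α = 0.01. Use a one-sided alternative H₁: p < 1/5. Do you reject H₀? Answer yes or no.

Exact binomial: n=36, k=1, p₀=1/5=0.2000
P(X≤1) from Σ C(n,i)·p₀^i·(1−p₀)^(n−i)
p-value (one-sided, H₁ less) = 0.00325
At α=0.01: p < α → reject H₀

reject H₀: yes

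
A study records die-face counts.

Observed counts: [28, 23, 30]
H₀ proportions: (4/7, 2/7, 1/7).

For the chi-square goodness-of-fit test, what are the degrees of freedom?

degrees of freedom = 2

df = k − 1 = 3 − 1 = 2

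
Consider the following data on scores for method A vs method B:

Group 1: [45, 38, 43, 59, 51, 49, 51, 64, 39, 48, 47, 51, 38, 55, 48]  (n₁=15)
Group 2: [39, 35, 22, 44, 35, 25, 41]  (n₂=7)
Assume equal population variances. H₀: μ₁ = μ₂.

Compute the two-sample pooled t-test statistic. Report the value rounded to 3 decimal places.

x̄₁=48.400, s₁=7.405, n₁=15
x̄₂=34.429, s₂=8.162, n₂=7
s_p² = [14·7.405² + 6·8.162²]/20 = 58.3657
SE = √(s_p²·(1/15+1/7)) = 3.4970
t = (48.400−34.429)/3.4970 = 3.9953
df = 20

test statistic = 3.995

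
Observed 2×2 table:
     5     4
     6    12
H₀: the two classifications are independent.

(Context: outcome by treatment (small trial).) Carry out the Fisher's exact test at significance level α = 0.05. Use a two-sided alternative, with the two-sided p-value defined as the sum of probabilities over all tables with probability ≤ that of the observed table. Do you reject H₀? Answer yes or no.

reject H₀: no

Margins: r₁=9, r₂=18, c₁=11, c₂=16, n=27
p_obs = C(9,5)·C(18,6)/C(27,11); sum pmf over tables with pmf ≤ p_obs
p-value (two-sided) = 0.41053
At α=0.05: p ≥ α → fail to reject H₀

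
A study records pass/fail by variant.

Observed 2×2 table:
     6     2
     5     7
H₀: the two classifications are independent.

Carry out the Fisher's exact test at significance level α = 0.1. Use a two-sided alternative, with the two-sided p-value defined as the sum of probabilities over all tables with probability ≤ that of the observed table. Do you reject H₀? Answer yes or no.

reject H₀: no

Margins: r₁=8, r₂=12, c₁=11, c₂=9, n=20
p_obs = C(8,6)·C(12,5)/C(20,11); sum pmf over tables with pmf ≤ p_obs
p-value (two-sided) = 0.19681
At α=0.1: p ≥ α → fail to reject H₀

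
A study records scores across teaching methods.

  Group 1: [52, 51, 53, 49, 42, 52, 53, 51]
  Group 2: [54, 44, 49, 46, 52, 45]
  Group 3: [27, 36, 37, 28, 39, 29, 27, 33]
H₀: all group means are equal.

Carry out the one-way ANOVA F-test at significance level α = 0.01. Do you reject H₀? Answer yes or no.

Group means [50.38, 48.33, 32.00], grand mean 43.136
SSB = Σnᵢ(x̄ᵢ−x̄)² = 1573.383; SSW = ΣΣ(x−x̄ᵢ)² = 339.208
MSB = 1573.383/2 = 786.6913; MSW = 339.208/19 = 17.8531
F = MSB/MSW = 44.0648
df = (2, 19)
p-value (upper-tail) = 0.00000
At α=0.01: p < α → reject H₀

reject H₀: yes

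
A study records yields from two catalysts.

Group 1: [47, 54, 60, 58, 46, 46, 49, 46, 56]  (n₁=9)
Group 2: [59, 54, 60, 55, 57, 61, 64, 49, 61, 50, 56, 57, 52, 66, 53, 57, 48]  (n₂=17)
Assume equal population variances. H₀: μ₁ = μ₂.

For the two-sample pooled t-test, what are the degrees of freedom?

df = n₁ + n₂ − 2 = 9 + 17 − 2 = 24

degrees of freedom = 24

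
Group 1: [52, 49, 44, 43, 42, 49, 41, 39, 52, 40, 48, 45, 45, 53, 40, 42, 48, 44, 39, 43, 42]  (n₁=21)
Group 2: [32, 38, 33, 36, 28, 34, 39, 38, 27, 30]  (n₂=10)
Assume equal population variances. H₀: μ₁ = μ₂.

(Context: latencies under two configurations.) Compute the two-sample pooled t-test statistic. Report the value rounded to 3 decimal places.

x̄₁=44.762, s₁=4.392, n₁=21
x̄₂=33.500, s₂=4.275, n₂=10
s_p² = [20·4.392² + 9·4.275²]/29 = 18.9762
SE = √(s_p²·(1/21+1/10)) = 1.6737
t = (44.762−33.500)/1.6737 = 6.7288
df = 29

test statistic = 6.729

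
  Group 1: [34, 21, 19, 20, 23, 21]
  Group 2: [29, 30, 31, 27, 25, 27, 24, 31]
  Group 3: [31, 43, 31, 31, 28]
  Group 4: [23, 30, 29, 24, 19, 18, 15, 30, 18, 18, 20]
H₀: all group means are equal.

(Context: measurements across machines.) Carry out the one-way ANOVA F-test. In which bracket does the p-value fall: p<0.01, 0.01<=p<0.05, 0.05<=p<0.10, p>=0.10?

Group means [23.00, 28.00, 32.80, 22.18], grand mean 25.667
SSB = Σnᵢ(x̄ᵢ−x̄)² = 474.230; SSW = ΣΣ(x−x̄ᵢ)² = 632.436
MSB = 474.230/3 = 158.0768; MSW = 632.436/26 = 24.3245
F = MSB/MSW = 6.4987
df = (3, 26)
p-value (upper-tail) = 0.00199
→ bracket: p<0.01

p-value bracket: p<0.01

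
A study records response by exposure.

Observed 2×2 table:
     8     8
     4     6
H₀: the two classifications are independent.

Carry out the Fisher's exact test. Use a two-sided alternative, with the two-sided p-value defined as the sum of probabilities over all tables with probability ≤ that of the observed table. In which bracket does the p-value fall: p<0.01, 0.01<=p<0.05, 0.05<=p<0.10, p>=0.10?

p-value bracket: p>=0.10

Margins: r₁=16, r₂=10, c₁=12, c₂=14, n=26
p_obs = C(16,8)·C(10,4)/C(26,12); sum pmf over tables with pmf ≤ p_obs
p-value (two-sided) = 0.70149
→ bracket: p>=0.10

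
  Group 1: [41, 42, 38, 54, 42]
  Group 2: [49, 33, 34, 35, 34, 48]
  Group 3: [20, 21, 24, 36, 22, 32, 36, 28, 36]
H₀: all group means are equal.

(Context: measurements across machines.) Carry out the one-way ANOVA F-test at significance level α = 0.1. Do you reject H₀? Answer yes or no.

reject H₀: yes

Group means [43.40, 38.83, 28.33], grand mean 35.250
SSB = Σnᵢ(x̄ᵢ−x̄)² = 839.717; SSW = ΣΣ(x−x̄ᵢ)² = 806.033
MSB = 839.717/2 = 419.8583; MSW = 806.033/17 = 47.4137
F = MSB/MSW = 8.8552
df = (2, 17)
p-value (upper-tail) = 0.00232
At α=0.1: p < α → reject H₀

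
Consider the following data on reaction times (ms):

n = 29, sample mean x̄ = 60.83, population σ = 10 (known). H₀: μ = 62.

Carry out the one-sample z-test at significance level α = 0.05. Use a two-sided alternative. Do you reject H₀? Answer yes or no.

SE = σ/√n = 10/√29 = 1.8570
z = (x̄−μ₀)/SE = (60.83−62)/1.8570 = -0.6301
p-value (two-sided) = 0.52865
At α=0.05: p ≥ α → fail to reject H₀

reject H₀: no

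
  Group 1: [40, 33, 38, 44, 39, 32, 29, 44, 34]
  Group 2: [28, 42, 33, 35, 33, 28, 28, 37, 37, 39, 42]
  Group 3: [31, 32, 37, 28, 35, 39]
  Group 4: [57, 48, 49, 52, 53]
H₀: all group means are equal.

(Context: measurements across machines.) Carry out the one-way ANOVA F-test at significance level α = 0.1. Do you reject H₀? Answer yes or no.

Group means [37.00, 34.73, 33.67, 51.80], grand mean 37.935
SSB = Σnᵢ(x̄ᵢ−x̄)² = 1191.556; SSW = ΣΣ(x−x̄ᵢ)² = 636.315
MSB = 1191.556/3 = 397.1853; MSW = 636.315/27 = 23.5672
F = MSB/MSW = 16.8533
df = (3, 27)
p-value (upper-tail) = 0.00000
At α=0.1: p < α → reject H₀

reject H₀: yes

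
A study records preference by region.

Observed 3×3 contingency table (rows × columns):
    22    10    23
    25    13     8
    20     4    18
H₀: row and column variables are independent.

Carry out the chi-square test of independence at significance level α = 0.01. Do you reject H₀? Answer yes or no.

reject H₀: no

Row totals [55, 46, 42], col totals [67, 27, 49], n=143
χ² = (22−25.77)²/25.77 + (10−10.38)²/10.38 + (23−18.85)²/18.85 + (25−21.55)²/21.55 + (13−8.69)²/8.69 + (8−15.76)²/15.76 + (20−19.68)²/19.68 + (4−7.93)²/7.93 + (18−14.39)²/14.39 = 10.8563
df = 4
p-value (upper-tail) = 0.02823
At α=0.01: p ≥ α → fail to reject H₀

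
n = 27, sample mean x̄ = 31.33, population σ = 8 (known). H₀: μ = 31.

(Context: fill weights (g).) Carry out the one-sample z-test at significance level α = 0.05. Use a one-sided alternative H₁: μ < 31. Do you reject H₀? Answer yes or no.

reject H₀: no

SE = σ/√n = 8/√27 = 1.5396
z = (x̄−μ₀)/SE = (31.33−31)/1.5396 = 0.2143
p-value (one-sided, H₁ less) = 0.58486
At α=0.05: p ≥ α → fail to reject H₀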